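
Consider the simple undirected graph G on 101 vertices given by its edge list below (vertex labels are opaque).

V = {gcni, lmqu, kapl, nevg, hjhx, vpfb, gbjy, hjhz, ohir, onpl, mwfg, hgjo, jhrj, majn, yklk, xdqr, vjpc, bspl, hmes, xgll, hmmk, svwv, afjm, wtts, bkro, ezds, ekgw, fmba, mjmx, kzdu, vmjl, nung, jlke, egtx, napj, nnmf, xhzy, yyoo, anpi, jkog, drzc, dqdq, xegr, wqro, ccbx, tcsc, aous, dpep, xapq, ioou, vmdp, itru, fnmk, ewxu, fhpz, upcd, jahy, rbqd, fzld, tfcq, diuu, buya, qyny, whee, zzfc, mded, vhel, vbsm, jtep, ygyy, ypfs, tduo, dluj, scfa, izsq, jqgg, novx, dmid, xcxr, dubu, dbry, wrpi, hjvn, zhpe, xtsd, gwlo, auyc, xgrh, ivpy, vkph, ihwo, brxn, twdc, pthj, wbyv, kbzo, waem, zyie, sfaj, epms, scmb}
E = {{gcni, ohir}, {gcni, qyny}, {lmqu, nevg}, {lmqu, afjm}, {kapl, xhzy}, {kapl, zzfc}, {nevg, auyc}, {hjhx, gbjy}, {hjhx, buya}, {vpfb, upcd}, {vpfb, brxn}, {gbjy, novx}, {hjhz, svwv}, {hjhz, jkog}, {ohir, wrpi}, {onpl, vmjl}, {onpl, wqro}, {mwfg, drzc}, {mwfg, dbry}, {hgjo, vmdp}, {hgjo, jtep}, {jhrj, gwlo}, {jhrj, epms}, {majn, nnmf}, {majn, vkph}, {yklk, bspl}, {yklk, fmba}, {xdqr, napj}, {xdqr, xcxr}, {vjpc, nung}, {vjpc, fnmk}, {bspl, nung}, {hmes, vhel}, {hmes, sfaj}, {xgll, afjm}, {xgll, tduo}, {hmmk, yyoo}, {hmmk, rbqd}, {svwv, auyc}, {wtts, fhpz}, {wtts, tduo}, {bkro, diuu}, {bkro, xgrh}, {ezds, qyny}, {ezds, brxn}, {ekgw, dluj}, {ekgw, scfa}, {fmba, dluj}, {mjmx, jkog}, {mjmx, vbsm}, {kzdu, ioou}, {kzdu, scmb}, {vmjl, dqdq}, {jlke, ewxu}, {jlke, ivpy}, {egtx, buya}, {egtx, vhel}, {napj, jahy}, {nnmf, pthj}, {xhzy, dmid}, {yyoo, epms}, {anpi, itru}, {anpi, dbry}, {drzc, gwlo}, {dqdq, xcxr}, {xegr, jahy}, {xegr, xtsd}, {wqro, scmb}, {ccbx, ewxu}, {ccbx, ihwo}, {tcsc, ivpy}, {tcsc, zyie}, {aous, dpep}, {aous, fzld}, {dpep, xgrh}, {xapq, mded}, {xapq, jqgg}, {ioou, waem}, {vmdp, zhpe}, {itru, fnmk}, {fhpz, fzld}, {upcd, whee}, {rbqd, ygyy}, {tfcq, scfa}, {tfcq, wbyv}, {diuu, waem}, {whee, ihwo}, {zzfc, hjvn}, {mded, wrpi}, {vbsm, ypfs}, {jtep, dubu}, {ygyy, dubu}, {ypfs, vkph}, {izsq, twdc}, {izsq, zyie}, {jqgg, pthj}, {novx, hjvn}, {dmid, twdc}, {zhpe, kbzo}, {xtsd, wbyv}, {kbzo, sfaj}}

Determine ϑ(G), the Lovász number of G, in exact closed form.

101*cos(pi/101)/(cos(pi/101) + 1)

N(sfaj) = {hmes, kbzo}, |N(sfaj)| = 2.
N(jtep) = {hgjo, dubu}, |N(jtep)| = 2.
N(aous) = {dpep, fzld}, |N(aous)| = 2.
Vertex auyc has 2 neighbors: nevg, svwv.
101-vertex 2-regular graph: a single 101-cycle (edge-transitive).
A has 51 distinct eigenvalues ≈ [2.0, 1.9961, 1.9845, 1.9653, 1.9384, 1.904, 1.8623, 1.8133, 1.7574, 1.6946, 1.6253, 1.5497, 1.4681, 1.3808, 1.2882, 1.1906, 1.0884, 0.982, 0.8718, 0.7582, 0.6417, 0.5226, 0.4016, 0.279, 0.1554, 0.0311, -0.0933, -0.2173, -0.3405, -0.4624, -0.5824, -0.7003, -0.8154, -0.9273, -1.0357, -1.1401, -1.24, -1.3352, -1.4252, -1.5096, -1.5883, -1.6608, -1.7268, -1.7862, -1.8387, -1.8841, -1.9221, -1.9528, -1.9759, -1.9913, -1.999].
With N=101: ϑ(G) = 101·(-(-1)*2*cos(pi/101))/(2−(-2*cos(pi/101))) = 101*cos(pi/101)/(cos(pi/101) + 1).
ϑ(G) ≈ 50.4878.
Lovász sandwich 50 ≤ 101*cos(pi/101)/(cos(pi/101) + 1) ≤ 51: both strict.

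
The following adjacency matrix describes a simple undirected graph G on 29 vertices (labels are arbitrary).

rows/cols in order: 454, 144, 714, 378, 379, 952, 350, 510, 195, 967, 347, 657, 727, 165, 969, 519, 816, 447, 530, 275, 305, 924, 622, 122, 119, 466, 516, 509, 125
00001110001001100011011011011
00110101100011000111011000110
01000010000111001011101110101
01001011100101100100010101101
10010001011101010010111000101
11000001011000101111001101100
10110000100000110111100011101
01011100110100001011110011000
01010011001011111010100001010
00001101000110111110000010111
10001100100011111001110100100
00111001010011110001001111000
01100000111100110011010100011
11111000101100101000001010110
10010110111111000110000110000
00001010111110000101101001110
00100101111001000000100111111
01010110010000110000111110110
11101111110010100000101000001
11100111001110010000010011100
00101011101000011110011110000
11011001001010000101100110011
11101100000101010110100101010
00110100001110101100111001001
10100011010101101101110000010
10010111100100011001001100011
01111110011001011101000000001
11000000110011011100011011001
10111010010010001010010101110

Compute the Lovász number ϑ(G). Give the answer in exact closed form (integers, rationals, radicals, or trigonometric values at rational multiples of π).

Vertex 714 has 14 neighbors: 144, 350, 657, 727, 165, 816, 530, 275, 305, 622, 122, 119, 516, 125.
N(347) = {454, 379, 952, 195, 727, 165, 969, 519, 816, 275, 305, 924, 122, 516}, |N(347)| = 14.
deg(952) = 14; N(952) = {454, 144, 510, 967, 347, 969, 816, 447, 530, 275, 622, 122, 466, 516}.
Vertex 657 has 14 neighbors: 714, 378, 379, 510, 967, 727, 165, 969, 519, 275, 622, 122, 119, 466.
Every vertex has degree 14 (N=29); SR(29,14,6,7) — a Paley graph.
A has 3 distinct eigenvalues ≈ [14.0, 2.192582, -3.192582].
ϑ = −N·λ_min/(λ_max−λ_min) = −29·(-sqrt(29)/2 - 1/2)/(14−(-sqrt(29)/2 - 1/2)) = sqrt(29).
ϑ(G) ≈ 5.3852.

sqrt(29)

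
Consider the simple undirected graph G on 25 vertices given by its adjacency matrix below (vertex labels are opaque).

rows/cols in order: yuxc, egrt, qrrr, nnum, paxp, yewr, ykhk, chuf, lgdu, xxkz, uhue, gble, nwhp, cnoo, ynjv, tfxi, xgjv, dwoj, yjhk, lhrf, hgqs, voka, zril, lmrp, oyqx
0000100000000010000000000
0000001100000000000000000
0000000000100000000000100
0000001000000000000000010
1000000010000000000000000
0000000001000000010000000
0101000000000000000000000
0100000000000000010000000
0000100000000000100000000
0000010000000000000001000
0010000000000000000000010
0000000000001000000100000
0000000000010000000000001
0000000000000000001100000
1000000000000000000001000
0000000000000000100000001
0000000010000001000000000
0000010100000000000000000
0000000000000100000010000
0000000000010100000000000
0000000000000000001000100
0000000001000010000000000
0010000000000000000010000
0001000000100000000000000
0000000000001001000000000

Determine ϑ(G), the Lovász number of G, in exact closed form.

25*cos(pi/25)/(cos(pi/25) + 1)

N(paxp) = {yuxc, lgdu}, |N(paxp)| = 2.
Vertex nwhp has 2 neighbors: gble, oyqx.
Vertex yuxc has 2 neighbors: paxp, ynjv.
N(egrt) = {ykhk, chuf}, |N(egrt)| = 2.
G on 25 vertices is 2-regular; a single 25-cycle (edge-transitive).
spec(A) ≈ [2.0, 1.937, 1.753, 1.458, 1.072, 0.618, 0.126, -0.375, -0.852, -1.275, -1.618, -1.86, -1.984] (distinct, 3 d.p.).
Lovász: ϑ = −25(-2*cos(pi/25))/(2+-(-1)*2*cos(pi/25)) = 25*cos(pi/25)/(cos(pi/25) + 1).
≈ 12.4505218 (to 7 d.p.).
Sandwich: α(G)=12 ≤ ϑ(G)=25*cos(pi/25)/(cos(pi/25) + 1) ≤ χ(Ḡ)=13 (both strict).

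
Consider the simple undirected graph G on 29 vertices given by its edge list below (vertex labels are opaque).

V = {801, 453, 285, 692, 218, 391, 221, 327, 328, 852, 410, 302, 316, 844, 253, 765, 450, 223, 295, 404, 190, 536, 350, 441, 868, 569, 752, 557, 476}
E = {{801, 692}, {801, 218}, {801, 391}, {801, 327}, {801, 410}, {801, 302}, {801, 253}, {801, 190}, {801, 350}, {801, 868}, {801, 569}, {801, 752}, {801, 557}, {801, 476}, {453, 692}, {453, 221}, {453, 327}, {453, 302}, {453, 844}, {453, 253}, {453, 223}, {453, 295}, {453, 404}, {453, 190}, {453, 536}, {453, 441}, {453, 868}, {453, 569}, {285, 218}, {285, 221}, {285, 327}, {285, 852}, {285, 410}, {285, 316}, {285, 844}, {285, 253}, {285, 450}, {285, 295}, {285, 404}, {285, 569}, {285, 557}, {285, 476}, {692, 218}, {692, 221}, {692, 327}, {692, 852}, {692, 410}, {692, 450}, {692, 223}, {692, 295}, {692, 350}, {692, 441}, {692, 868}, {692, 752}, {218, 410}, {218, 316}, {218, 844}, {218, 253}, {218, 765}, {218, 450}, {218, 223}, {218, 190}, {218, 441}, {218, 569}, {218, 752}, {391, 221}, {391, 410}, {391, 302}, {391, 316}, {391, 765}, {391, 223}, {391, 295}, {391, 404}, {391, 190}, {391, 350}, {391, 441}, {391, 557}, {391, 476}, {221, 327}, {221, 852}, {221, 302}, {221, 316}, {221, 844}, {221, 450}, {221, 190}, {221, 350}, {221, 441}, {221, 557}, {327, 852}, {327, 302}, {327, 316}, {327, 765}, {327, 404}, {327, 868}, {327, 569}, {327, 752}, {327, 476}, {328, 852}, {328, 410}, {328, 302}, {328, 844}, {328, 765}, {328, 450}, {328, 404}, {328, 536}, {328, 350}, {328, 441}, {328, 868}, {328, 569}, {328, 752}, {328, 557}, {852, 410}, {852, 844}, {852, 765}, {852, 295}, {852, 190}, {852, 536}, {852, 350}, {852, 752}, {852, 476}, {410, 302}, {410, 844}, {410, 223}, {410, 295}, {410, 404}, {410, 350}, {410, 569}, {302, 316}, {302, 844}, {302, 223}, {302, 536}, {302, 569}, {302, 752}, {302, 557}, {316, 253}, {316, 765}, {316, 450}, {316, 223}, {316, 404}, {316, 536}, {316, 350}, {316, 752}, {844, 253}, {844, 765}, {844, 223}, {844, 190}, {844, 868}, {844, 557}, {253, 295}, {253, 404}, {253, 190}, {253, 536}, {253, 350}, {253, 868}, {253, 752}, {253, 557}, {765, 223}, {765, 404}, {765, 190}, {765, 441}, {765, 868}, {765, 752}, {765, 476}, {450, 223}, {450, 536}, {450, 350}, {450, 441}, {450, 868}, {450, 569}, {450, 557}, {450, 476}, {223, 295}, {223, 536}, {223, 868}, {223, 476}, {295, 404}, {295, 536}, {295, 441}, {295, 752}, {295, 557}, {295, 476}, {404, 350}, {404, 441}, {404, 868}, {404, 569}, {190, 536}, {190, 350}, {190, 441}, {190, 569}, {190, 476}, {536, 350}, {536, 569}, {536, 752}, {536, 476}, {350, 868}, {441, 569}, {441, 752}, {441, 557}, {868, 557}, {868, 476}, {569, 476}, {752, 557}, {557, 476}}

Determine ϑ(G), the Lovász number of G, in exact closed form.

sqrt(29)

Vertex 350 has 14 neighbors: 801, 692, 391, 221, 328, 852, 410, 316, 253, 450, 404, 190, 536, 868.
deg(221) = 14; N(221) = {453, 285, 692, 391, 327, 852, 302, 316, 844, 450, 190, 350, 441, 557}.
deg(253) = 14; N(253) = {801, 453, 285, 218, 316, 844, 295, 404, 190, 536, 350, 868, 752, 557}.
deg(450) = 14; N(450) = {285, 692, 218, 221, 328, 316, 223, 536, 350, 441, 868, 569, 557, 476}.
14-regular, N=29; SR(29,14,6,7) — a Paley graph.
The 3 distinct eigenvalues: [14.0, 2.1926, -3.1926].
With N=29: ϑ(G) = 29·(-(-sqrt(29)/2 - 1/2))/(14−(-sqrt(29)/2 - 1/2)) = sqrt(29).
= 5.3851648… (decimal).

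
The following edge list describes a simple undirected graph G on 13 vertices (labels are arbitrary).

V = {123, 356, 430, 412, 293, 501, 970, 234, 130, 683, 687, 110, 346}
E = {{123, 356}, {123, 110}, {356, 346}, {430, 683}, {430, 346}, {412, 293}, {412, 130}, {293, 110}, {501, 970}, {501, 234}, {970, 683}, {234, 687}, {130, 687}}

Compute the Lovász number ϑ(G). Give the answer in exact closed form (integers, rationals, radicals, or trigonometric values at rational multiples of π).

13*cos(pi/13)/(cos(pi/13) + 1)

deg(293) = 2; N(293) = {412, 110}.
N(683) = {430, 970}, |N(683)| = 2.
deg(346) = 2; N(346) = {356, 430}.
Vertex 234 has 2 neighbors: 501, 687.
G on 13 vertices is 2-regular; a single 13-cycle (edge-transitive).
The 7 distinct eigenvalues: [2.0, 1.770912, 1.136129, 0.241073, -0.70921, -1.497021, -1.941884].
−13·(-2*cos(pi/13)) / ((2)−(-2*cos(pi/13))) = 13*cos(pi/13)/(cos(pi/13) + 1) = ϑ(G).
≈ 6.404168563 (to 9 d.p.).
α=6, χ(Ḡ)=7; ϑ=13*cos(pi/13)/(cos(pi/13) + 1) lies between (both strict).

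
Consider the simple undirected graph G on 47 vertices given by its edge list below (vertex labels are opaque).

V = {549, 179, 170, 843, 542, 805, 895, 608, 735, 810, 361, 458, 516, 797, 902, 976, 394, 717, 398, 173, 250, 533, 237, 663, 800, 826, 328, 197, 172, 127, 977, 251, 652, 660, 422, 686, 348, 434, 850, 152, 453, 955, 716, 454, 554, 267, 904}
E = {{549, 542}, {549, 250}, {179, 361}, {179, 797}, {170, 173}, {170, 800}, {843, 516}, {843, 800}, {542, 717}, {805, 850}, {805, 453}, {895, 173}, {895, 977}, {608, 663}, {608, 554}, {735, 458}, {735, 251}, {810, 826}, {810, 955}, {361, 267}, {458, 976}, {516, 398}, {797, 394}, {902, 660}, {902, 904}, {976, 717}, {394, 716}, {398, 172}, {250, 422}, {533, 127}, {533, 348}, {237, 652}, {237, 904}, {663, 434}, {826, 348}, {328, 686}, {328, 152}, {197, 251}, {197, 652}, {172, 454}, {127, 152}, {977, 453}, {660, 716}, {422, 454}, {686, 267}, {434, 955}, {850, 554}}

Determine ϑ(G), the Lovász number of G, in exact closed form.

47*cos(pi/47)/(cos(pi/47) + 1)

N(904) = {902, 237}, |N(904)| = 2.
deg(686) = 2; N(686) = {328, 267}.
deg(800) = 2; N(800) = {170, 843}.
N(663) = {608, 434}, |N(663)| = 2.
deg(v) = 2 for all v (|V|=47); the odd cycle C_{47}.
spec(A) ≈ [2.0, 1.982155, 1.928938, 1.8413, 1.720803, 1.569599, 1.390385, 1.186359, 0.961164, 0.718816, 0.46364, 0.200191, -0.06683, -0.332659, -0.592551, -0.84187, -1.076165, -1.291256, -1.483304, -1.648883, -1.785038, -1.889338, -1.959923, -1.995534] (distinct, 6 d.p.).
ϑ = −N·λ_min/(λ_max−λ_min) = −47·(-2*cos(pi/47))/(2−(-2*cos(pi/47))) = 47*cos(pi/47)/(cos(pi/47) + 1).
ϑ(G) ≈ 23.47373149.
α=23, χ(Ḡ)=24; ϑ=47*cos(pi/47)/(cos(pi/47) + 1) lies between (both strict).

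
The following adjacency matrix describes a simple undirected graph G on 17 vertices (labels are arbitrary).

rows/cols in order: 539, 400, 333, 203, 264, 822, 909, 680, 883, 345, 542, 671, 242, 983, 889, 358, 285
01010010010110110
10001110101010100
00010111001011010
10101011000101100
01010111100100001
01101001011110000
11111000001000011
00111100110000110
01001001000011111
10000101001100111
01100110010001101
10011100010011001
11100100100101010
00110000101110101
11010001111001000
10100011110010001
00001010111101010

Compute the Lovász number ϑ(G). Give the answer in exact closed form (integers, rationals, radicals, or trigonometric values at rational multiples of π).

deg(203) = 8; N(203) = {539, 333, 264, 909, 680, 671, 983, 889}.
Vertex 345 has 8 neighbors: 539, 822, 680, 542, 671, 889, 358, 285.
deg(909) = 8; N(909) = {539, 400, 333, 203, 264, 542, 358, 285}.
N(358) = {539, 333, 909, 680, 883, 345, 242, 285}, |N(358)| = 8.
8-regular, N=17; Paley(17): SR with (k,λ,μ)=(8,3,4).
spec(A) ≈ [8.0, 1.56155, -2.56155] (distinct, 5 d.p.).
−17·(-sqrt(17)/2 - 1/2) / ((8)−(-sqrt(17)/2 - 1/2)) = sqrt(17) = ϑ(G).
= 4.12311… (decimal).

sqrt(17)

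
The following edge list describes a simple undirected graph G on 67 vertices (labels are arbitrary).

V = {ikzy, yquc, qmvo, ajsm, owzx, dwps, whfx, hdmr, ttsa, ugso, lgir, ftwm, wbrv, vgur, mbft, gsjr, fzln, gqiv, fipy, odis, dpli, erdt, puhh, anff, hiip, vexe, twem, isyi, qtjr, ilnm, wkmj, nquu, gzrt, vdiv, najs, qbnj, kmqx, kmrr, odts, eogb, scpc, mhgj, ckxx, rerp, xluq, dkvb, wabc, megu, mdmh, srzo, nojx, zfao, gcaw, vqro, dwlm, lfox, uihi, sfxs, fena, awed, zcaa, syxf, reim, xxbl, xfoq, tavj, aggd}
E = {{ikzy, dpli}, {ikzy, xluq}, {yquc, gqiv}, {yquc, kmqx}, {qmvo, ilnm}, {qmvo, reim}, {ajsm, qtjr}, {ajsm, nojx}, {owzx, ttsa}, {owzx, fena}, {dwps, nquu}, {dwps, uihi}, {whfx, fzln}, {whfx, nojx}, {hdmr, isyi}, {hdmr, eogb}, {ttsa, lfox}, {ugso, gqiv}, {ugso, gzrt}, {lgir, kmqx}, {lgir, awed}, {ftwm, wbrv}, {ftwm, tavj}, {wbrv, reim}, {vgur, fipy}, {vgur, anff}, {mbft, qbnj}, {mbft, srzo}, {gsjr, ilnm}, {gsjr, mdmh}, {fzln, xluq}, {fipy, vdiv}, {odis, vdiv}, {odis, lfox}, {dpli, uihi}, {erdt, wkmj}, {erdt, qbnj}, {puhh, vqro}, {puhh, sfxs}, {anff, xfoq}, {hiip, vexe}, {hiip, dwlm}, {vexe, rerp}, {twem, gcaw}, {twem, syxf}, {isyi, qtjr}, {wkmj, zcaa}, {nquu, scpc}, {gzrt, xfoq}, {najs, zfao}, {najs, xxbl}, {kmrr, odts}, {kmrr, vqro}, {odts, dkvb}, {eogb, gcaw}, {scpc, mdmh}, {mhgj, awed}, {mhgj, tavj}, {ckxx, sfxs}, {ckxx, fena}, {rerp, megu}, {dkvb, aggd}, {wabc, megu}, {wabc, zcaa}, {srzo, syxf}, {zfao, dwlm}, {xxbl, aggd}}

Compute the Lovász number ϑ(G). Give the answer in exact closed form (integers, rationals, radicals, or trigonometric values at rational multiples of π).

67*cos(pi/67)/(cos(pi/67) + 1)

deg(vqro) = 2; N(vqro) = {puhh, kmrr}.
deg(reim) = 2; N(reim) = {qmvo, wbrv}.
deg(dpli) = 2; N(dpli) = {ikzy, uihi}.
deg(ttsa) = 2; N(ttsa) = {owzx, lfox}.
67-vertex 2-regular graph: this is C_{67}, the 67-cycle.
The 34 distinct eigenvalues: [2.0, 1.99121, 1.96493, 1.92137, 1.86093, 1.78414, 1.69166, 1.58432, 1.46306, 1.32894, 1.18314, 1.02695, 0.86173, 0.68893, 0.51009, 0.32675, 0.14055, -0.04689, -0.23391, -0.41888, -0.60017, -0.77618, -0.94538, -1.10626, -1.25743, -1.39754, -1.52537, -1.6398, -1.73981, -1.82454, -1.89323, -1.94529, -1.98025, -1.9978].
−67·(-2*cos(pi/67)) / ((2)−(-2*cos(pi/67))) = 67*cos(pi/67)/(cos(pi/67) + 1) = ϑ(G).
≈ 33.4815798 (to 7 d.p.).
α=33, χ(Ḡ)=34; ϑ=67*cos(pi/67)/(cos(pi/67) + 1) lies between (both strict).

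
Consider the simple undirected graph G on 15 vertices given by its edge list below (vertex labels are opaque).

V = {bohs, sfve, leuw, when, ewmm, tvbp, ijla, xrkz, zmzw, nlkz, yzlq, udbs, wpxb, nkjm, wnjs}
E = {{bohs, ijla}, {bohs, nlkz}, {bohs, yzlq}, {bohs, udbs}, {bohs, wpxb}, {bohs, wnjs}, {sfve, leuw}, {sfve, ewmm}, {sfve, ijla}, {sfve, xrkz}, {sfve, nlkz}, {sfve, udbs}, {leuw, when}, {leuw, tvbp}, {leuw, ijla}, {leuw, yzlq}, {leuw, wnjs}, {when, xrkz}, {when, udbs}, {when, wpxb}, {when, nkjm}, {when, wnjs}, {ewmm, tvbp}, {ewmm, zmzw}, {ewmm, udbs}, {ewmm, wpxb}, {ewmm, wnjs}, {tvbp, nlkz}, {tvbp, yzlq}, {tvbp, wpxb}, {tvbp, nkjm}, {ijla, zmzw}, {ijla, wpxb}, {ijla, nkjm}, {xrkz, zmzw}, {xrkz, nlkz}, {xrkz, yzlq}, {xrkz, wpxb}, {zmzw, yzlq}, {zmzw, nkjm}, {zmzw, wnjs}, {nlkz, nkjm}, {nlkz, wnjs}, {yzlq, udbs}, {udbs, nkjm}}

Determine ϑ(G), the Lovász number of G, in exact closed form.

deg(when) = 6; N(when) = {leuw, xrkz, udbs, wpxb, nkjm, wnjs}.
N(bohs) = {ijla, nlkz, yzlq, udbs, wpxb, wnjs}, |N(bohs)| = 6.
N(ewmm) = {sfve, tvbp, zmzw, udbs, wpxb, wnjs}, |N(ewmm)| = 6.
deg(leuw) = 6; N(leuw) = {sfve, when, tvbp, ijla, yzlq, wnjs}.
deg(v) = 6 for all v (|V|=15); Kneser-type, 2-subsets of [6].
spec(A) ≈ [6.0, 1.0, -3.0] (distinct, 5 d.p.).
Lovász: ϑ = −15(-3)/(6+-1*(-3)) = 5.
Numerically 5.0000.

5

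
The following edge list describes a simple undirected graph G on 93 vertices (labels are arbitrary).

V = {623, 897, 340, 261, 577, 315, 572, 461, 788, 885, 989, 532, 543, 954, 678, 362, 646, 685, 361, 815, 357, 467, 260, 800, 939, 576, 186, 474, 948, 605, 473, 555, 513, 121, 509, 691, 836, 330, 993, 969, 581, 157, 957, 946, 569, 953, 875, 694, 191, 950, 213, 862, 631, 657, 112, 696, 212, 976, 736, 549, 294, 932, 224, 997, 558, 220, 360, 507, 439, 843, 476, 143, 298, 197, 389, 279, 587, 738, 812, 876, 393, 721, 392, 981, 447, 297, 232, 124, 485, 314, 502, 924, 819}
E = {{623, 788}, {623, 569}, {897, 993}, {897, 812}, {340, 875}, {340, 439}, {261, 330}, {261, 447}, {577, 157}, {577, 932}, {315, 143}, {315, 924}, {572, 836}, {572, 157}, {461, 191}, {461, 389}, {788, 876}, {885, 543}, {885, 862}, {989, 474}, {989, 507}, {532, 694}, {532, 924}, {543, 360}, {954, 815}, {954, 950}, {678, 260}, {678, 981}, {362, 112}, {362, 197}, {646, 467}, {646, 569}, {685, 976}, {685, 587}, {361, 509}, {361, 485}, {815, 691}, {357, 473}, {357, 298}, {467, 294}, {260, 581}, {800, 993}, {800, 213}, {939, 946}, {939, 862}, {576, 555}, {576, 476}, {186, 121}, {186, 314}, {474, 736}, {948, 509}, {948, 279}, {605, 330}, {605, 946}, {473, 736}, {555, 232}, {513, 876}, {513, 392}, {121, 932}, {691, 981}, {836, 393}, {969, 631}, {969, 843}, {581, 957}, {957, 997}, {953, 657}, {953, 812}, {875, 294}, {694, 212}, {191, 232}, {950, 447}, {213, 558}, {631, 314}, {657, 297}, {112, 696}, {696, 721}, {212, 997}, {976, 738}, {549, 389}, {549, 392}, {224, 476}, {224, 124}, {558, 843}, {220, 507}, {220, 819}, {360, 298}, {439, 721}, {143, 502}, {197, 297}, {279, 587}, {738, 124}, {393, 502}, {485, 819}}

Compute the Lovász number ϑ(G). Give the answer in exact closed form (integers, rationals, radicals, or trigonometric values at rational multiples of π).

N(819) = {220, 485}, |N(819)| = 2.
Vertex 997 has 2 neighbors: 957, 212.
Vertex 646 has 2 neighbors: 467, 569.
Vertex 502 has 2 neighbors: 143, 393.
2-regular, N=93; a single 93-cycle (edge-transitive).
The 47 distinct eigenvalues: [2.0, 1.99544, 1.98177, 1.95906, 1.92741, 1.88697, 1.83792, 1.78048, 1.71491, 1.64153, 1.56065, 1.47265, 1.37793, 1.27693, 1.1701, 1.05793, 0.94093, 0.81964, 0.69461, 0.56641, 0.43563, 0.30286, 0.1687, 0.03378, -0.1013, -0.23591, -0.36945, -0.50131, -0.63087, -0.75756, -0.88079, -1.0, -1.11465, -1.22421, -1.32819, -1.42611, -1.51752, -1.602, -1.67918, -1.74869, -1.81023, -1.86351, -1.90828, -1.94434, -1.97154, -1.98974, -1.99886].
Lovász: ϑ = −93(-2*cos(pi/93))/(2+-(-1)*2*cos(pi/93)) = 93*cos(pi/93)/(cos(pi/93) + 1).
ϑ(G) ≈ 46.4867319.
α=46, χ(Ḡ)=47; ϑ=93*cos(pi/93)/(cos(pi/93) + 1) lies between (both strict).

93*cos(pi/93)/(cos(pi/93) + 1)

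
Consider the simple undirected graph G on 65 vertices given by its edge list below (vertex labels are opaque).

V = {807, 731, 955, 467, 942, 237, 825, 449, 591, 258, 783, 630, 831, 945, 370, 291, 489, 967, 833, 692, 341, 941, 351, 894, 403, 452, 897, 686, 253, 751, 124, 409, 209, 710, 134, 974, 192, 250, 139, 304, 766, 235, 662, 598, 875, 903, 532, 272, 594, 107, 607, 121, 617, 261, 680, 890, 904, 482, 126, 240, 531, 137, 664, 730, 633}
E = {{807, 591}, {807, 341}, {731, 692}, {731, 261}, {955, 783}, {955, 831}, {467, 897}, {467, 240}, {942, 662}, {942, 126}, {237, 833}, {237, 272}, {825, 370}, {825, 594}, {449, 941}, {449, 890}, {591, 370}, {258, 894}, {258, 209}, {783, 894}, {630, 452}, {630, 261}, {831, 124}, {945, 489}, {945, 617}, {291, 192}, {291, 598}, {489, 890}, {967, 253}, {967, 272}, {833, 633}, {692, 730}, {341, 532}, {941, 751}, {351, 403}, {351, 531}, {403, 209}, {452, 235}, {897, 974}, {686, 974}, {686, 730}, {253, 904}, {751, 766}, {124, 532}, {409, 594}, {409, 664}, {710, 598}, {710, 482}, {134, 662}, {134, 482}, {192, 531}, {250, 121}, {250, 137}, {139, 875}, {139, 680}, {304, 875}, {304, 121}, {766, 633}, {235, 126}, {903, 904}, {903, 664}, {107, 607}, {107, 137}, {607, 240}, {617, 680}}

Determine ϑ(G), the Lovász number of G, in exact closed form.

deg(630) = 2; N(630) = {452, 261}.
N(730) = {692, 686}, |N(730)| = 2.
N(489) = {945, 890}, |N(489)| = 2.
N(250) = {121, 137}, |N(250)| = 2.
65-vertex 2-regular graph: connected 2-regular on 65 ⇒ C_{65}.
spec(A) ≈ [2.0, 1.9907, 1.9627, 1.9165, 1.8523, 1.7709, 1.6729, 1.5593, 1.4312, 1.2897, 1.1361, 0.972, 0.7987, 0.618, 0.4316, 0.2411, 0.0483, -0.1449, -0.3367, -0.5254, -0.7092, -0.8864, -1.0553, -1.2143, -1.362, -1.497, -1.618, -1.7239, -1.8137, -1.8866, -1.9419, -1.979, -1.9977] (distinct, 4 d.p.).
−65·(-2*cos(pi/65)) / ((2)−(-2*cos(pi/65))) = 65*cos(pi/65)/(cos(pi/65) + 1) = ϑ(G).
= 32.4810126… (decimal).
32 ≤ 65*cos(pi/65)/(cos(pi/65) + 1) ≤ 33: both strict.

65*cos(pi/65)/(cos(pi/65) + 1)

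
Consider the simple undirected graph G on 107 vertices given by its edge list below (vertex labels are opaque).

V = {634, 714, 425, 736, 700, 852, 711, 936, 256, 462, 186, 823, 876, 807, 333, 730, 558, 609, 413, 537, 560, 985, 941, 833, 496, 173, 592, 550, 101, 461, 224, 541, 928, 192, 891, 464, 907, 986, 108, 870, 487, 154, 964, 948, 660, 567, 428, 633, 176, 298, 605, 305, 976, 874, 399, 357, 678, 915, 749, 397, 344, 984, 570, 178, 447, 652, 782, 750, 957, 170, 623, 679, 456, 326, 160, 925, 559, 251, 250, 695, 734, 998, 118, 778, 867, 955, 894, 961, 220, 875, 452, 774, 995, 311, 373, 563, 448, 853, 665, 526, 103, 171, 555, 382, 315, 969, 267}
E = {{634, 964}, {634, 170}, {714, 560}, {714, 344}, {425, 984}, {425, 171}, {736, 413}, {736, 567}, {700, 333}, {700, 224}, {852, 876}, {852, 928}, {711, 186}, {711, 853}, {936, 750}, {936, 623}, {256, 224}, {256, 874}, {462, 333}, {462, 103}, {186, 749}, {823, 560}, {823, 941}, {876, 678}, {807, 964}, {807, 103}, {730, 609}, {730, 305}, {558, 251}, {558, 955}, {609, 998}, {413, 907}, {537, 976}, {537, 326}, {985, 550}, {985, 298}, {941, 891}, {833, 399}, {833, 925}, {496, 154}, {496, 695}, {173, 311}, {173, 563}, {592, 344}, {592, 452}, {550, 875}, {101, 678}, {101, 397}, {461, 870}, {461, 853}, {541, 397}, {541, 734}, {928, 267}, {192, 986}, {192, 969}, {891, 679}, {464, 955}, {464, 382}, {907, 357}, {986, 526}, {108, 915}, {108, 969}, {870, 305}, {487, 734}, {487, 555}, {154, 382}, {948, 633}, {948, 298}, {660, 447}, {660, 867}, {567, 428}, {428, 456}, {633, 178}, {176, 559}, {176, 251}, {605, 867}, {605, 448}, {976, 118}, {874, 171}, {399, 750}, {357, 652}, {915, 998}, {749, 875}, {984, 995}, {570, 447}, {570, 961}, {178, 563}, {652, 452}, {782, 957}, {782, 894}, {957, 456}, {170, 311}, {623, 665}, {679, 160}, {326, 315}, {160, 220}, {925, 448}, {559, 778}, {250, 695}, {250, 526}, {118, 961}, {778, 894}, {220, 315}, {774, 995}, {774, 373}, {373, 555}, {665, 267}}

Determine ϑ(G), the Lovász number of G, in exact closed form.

Vertex 592 has 2 neighbors: 344, 452.
deg(807) = 2; N(807) = {964, 103}.
deg(891) = 2; N(891) = {941, 679}.
N(875) = {550, 749}, |N(875)| = 2.
deg(v) = 2 for all v (|V|=107); connected 2-regular on 107 ⇒ C_{107}.
A has 54 distinct eigenvalues ≈ [2.0, 1.99655, 1.98622, 1.96905, 1.94508, 1.91441, 1.87714, 1.8334, 1.78334, 1.72714, 1.66498, 1.59707, 1.52367, 1.44501, 1.36137, 1.27304, 1.18032, 1.08353, 0.983, 0.87909, 0.77214, 0.66254, 0.55065, 0.43686, 0.32157, 0.20516, 0.08805, -0.02936, -0.14667, -0.26348, -0.37938, -0.49397, -0.60685, -0.71765, -0.82597, -0.93145, -1.03371, -1.13241, -1.22721, -1.31777, -1.40379, -1.48498, -1.56104, -1.63173, -1.69679, -1.756, -1.80915, -1.85607, -1.8966, -1.93058, -1.95791, -1.97849, -1.99225, -1.99914].
Lovász: ϑ = −107(-2*cos(pi/107))/(2+-(-1)*2*cos(pi/107)) = 107*cos(pi/107)/(cos(pi/107) + 1).
≈ 53.48847 (to 5 d.p.).
α=53, χ(Ḡ)=54; ϑ=107*cos(pi/107)/(cos(pi/107) + 1) lies between (both strict).

107*cos(pi/107)/(cos(pi/107) + 1)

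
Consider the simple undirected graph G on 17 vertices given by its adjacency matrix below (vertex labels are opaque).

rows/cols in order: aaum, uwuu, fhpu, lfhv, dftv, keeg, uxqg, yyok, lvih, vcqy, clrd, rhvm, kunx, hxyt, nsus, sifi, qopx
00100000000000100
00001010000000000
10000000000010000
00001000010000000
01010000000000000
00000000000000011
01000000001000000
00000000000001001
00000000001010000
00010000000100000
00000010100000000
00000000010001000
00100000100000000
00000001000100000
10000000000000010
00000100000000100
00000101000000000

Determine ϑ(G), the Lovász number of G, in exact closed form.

17*cos(pi/17)/(cos(pi/17) + 1)

Vertex sifi has 2 neighbors: keeg, nsus.
N(uwuu) = {dftv, uxqg}, |N(uwuu)| = 2.
N(keeg) = {sifi, qopx}, |N(keeg)| = 2.
N(rhvm) = {vcqy, hxyt}, |N(rhvm)| = 2.
2-regular, N=17; connected 2-regular on 17 ⇒ C_{17}.
The 9 distinct eigenvalues: [2.0, 1.8649, 1.478, 0.8915, 0.1845, -0.5473, -1.2053, -1.7004, -1.9659].
−17·(-2*cos(pi/17)) / ((2)−(-2*cos(pi/17))) = 17*cos(pi/17)/(cos(pi/17) + 1) = ϑ(G).
≈ 8.4270 (to 4 d.p.).
Sandwich: α(G)=8 ≤ ϑ(G)=17*cos(pi/17)/(cos(pi/17) + 1) ≤ χ(Ḡ)=9 (both strict).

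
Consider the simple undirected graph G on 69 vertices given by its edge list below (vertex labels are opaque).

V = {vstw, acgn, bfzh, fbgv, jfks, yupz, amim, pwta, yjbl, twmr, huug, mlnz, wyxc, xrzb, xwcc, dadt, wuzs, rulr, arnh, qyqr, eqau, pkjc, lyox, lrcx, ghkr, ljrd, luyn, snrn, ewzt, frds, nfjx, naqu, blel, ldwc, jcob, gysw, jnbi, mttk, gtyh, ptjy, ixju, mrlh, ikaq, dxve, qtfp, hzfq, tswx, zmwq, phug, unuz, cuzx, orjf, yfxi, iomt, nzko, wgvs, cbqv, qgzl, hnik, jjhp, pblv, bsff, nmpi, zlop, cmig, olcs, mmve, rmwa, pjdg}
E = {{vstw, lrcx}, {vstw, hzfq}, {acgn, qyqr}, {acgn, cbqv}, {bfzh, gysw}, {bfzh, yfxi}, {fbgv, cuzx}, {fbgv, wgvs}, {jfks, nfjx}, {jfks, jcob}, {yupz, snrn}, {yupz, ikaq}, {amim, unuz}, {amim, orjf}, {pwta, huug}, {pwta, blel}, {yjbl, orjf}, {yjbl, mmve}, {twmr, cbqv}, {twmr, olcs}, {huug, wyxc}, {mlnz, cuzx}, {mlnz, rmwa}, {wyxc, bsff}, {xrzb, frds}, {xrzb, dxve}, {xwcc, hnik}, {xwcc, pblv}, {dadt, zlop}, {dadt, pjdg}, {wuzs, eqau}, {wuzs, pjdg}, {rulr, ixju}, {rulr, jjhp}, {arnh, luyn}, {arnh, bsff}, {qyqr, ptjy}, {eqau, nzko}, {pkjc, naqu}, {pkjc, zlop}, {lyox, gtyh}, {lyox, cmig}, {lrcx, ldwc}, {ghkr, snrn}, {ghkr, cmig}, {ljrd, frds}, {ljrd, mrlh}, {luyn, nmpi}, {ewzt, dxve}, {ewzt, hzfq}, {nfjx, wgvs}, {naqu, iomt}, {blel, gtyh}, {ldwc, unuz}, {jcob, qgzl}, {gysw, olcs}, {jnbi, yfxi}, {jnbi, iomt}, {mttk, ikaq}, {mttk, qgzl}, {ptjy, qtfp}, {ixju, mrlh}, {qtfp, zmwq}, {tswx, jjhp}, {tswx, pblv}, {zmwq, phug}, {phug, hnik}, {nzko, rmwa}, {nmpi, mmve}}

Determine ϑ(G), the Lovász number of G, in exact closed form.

69*cos(pi/69)/(cos(pi/69) + 1)

N(frds) = {xrzb, ljrd}, |N(frds)| = 2.
Vertex gtyh has 2 neighbors: lyox, blel.
Vertex rulr has 2 neighbors: ixju, jjhp.
N(ewzt) = {dxve, hzfq}, |N(ewzt)| = 2.
Regular of degree 2 on 69 vertices: the odd cycle C_{69}.
Distinct eigenvalues (to 6 d.p.): [2.0, 1.991714, 1.966923, 1.925835, 1.868788, 1.796255, 1.708839, 1.607262, 1.492367, 1.365106, 1.226534, 1.077797, 0.92013, 0.754838, 0.583292, 0.406912, 0.22716, 0.045526, -0.136485, -0.317365, -0.495616, -0.669759, -0.838353, -1.0, -1.153361, -1.297164, -1.430219, -1.551423, -1.659771, -1.754365, -1.834423, -1.899279, -1.948398, -1.981372, -1.997927].
Lovász: ϑ = −69(-2*cos(pi/69))/(2+-(-1)*2*cos(pi/69)) = 69*cos(pi/69)/(cos(pi/69) + 1).
Numerically 34.482114.
34 ≤ 69*cos(pi/69)/(cos(pi/69) + 1) ≤ 35: both strict.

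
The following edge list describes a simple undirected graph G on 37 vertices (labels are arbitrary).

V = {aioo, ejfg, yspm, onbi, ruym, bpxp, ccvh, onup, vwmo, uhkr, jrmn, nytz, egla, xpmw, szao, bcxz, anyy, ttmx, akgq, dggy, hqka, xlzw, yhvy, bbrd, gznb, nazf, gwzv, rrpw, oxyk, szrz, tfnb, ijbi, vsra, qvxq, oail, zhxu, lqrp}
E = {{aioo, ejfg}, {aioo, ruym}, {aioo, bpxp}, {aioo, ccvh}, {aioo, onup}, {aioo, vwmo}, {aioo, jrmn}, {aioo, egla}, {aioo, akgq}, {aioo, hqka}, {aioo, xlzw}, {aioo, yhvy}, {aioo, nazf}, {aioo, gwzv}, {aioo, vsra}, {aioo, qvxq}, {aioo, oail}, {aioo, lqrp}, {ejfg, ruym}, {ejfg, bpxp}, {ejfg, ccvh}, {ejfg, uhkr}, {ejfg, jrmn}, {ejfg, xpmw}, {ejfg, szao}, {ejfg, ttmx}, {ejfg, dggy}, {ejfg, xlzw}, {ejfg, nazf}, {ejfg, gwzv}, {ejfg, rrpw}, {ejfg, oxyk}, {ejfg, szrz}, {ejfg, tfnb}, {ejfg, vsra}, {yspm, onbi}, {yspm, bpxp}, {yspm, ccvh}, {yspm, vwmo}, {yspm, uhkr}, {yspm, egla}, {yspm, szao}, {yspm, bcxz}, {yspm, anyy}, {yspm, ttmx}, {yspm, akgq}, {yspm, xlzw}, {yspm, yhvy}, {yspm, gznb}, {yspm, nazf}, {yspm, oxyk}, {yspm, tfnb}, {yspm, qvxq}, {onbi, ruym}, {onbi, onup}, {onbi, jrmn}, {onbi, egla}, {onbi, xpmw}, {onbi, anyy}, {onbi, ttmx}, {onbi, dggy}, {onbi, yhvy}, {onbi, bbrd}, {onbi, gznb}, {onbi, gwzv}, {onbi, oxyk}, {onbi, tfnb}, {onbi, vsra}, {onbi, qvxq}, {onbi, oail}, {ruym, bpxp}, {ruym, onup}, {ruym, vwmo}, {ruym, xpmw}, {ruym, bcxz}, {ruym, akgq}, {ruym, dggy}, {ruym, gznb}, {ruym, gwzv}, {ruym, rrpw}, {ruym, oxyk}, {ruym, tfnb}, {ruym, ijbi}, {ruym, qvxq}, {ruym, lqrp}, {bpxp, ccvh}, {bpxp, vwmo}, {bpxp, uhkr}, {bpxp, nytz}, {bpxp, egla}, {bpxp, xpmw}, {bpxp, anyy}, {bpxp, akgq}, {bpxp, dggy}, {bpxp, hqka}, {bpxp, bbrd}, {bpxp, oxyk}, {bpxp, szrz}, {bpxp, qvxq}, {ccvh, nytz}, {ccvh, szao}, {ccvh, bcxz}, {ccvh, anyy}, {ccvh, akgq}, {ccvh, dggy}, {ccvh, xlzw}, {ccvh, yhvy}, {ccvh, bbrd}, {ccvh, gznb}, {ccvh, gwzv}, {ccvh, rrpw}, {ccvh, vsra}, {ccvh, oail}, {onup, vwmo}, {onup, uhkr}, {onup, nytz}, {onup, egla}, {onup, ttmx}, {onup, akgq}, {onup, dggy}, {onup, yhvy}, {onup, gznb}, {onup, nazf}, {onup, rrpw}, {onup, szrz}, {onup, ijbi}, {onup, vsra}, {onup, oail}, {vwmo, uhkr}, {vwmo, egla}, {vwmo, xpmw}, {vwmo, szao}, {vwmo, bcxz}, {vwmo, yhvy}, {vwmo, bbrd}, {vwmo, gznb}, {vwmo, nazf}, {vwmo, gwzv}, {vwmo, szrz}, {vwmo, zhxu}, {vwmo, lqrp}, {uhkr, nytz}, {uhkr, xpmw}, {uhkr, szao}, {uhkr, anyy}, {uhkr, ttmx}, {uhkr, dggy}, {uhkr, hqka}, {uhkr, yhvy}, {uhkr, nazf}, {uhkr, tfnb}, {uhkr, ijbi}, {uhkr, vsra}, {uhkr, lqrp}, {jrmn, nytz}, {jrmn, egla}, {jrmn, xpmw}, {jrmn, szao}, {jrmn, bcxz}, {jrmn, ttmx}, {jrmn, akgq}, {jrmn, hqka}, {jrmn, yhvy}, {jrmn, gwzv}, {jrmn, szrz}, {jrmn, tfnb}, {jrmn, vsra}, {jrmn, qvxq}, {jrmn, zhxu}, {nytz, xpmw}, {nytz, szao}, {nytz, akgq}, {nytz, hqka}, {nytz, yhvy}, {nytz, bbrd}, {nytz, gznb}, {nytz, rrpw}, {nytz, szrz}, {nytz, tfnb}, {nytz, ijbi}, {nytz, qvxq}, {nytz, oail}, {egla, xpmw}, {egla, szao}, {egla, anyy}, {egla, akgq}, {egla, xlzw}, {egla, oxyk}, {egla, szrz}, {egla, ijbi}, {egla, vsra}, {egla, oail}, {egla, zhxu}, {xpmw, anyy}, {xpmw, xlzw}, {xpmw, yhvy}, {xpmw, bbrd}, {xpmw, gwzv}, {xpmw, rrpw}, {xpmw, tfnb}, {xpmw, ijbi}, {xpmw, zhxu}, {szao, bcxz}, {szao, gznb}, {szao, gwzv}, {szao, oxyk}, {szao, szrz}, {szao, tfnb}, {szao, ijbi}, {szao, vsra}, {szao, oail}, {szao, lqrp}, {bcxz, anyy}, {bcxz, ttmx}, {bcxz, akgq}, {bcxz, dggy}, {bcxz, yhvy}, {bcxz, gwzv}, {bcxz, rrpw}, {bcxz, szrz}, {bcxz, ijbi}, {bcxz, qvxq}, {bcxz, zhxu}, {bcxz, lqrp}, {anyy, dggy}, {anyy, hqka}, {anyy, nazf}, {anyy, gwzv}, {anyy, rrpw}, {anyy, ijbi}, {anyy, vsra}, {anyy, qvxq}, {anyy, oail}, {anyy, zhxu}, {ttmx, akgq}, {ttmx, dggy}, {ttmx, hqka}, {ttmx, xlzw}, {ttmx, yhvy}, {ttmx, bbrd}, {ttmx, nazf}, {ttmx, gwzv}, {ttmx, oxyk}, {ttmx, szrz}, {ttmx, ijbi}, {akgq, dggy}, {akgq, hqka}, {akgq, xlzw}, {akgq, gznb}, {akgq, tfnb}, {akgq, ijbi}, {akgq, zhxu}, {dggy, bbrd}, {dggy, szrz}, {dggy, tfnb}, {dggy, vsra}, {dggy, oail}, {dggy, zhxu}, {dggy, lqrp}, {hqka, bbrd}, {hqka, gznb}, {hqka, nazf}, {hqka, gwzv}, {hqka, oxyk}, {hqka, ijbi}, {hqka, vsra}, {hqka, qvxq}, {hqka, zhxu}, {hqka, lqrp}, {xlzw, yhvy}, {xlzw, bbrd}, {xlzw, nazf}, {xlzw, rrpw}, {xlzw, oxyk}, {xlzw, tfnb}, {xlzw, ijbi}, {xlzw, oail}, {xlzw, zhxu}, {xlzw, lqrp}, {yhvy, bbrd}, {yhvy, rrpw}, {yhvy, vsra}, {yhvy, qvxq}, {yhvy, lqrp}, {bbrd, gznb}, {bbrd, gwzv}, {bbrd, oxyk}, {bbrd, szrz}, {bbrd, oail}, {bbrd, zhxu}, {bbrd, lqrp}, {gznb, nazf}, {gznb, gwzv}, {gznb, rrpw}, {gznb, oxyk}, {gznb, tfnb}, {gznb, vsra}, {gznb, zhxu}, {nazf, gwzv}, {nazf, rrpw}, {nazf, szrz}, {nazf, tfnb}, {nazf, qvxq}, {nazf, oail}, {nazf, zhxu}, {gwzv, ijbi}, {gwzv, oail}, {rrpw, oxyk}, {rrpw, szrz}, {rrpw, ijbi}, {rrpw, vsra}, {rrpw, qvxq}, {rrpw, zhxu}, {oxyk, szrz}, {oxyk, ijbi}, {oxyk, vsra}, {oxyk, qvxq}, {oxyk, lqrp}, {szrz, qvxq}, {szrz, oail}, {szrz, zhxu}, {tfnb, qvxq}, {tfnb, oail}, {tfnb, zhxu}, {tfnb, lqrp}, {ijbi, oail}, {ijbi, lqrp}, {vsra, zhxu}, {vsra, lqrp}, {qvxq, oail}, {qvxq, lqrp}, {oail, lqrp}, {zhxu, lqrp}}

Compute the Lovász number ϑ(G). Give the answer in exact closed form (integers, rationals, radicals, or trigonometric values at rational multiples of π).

sqrt(37)

deg(bcxz) = 18; N(bcxz) = {yspm, ruym, ccvh, vwmo, jrmn, szao, anyy, ttmx, akgq, dggy, yhvy, gwzv, rrpw, szrz, ijbi, qvxq, zhxu, lqrp}.
deg(anyy) = 18; N(anyy) = {yspm, onbi, bpxp, ccvh, uhkr, egla, xpmw, bcxz, dggy, hqka, nazf, gwzv, rrpw, ijbi, vsra, qvxq, oail, zhxu}.
deg(szrz) = 18; N(szrz) = {ejfg, bpxp, onup, vwmo, jrmn, nytz, egla, szao, bcxz, ttmx, dggy, bbrd, nazf, rrpw, oxyk, qvxq, oail, zhxu}.
deg(gwzv) = 18; N(gwzv) = {aioo, ejfg, onbi, ruym, ccvh, vwmo, jrmn, xpmw, szao, bcxz, anyy, ttmx, hqka, bbrd, gznb, nazf, ijbi, oail}.
G on 37 vertices is 18-regular; SR(37,18,8,9) — a Paley graph.
The 3 distinct eigenvalues: [18.0, 2.541, -3.541].
Lovász (edge-transitive): ϑ = −37·(-sqrt(37)/2 - 1/2)/((18)−(-sqrt(37)/2 - 1/2)) = sqrt(37).
= 6.082763… (decimal).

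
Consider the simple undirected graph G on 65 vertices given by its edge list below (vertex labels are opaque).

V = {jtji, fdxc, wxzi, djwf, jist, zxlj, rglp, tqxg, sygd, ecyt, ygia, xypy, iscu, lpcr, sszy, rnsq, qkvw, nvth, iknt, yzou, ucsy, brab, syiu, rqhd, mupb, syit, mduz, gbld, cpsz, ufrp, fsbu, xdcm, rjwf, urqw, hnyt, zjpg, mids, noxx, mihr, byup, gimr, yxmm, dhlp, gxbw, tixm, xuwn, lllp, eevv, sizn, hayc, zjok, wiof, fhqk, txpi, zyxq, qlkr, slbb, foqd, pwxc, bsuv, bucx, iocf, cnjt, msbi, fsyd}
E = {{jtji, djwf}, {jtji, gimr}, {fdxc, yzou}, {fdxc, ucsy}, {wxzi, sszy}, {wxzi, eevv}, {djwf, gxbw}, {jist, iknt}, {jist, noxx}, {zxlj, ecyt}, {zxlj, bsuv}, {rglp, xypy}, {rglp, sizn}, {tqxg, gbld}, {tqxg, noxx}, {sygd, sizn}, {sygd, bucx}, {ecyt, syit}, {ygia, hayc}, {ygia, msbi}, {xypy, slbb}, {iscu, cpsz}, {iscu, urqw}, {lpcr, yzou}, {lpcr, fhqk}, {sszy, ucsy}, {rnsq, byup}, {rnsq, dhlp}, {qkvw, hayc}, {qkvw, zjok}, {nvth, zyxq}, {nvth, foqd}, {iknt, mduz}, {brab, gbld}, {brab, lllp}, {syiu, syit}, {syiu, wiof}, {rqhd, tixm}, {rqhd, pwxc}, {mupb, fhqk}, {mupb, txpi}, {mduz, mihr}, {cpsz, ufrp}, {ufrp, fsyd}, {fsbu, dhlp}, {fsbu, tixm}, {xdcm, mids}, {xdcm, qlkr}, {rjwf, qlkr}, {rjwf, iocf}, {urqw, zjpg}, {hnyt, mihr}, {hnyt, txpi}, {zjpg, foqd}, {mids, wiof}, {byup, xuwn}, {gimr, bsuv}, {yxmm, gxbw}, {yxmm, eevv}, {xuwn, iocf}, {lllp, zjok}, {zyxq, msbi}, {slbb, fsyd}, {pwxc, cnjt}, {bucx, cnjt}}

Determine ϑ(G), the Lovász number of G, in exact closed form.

65*cos(pi/65)/(cos(pi/65) + 1)

Vertex rqhd has 2 neighbors: tixm, pwxc.
N(gxbw) = {djwf, yxmm}, |N(gxbw)| = 2.
deg(ygia) = 2; N(ygia) = {hayc, msbi}.
N(msbi) = {ygia, zyxq}, |N(msbi)| = 2.
Every vertex has degree 2 (N=65); a single 65-cycle (edge-transitive).
The 33 distinct eigenvalues: [2.0, 1.990663, 1.96274, 1.916492, 1.852349, 1.770912, 1.67294, 1.559349, 1.431198, 1.289684, 1.136129, 0.971967, 0.798729, 0.618034, 0.431568, 0.241073, 0.048327, -0.14487, -0.336714, -0.525415, -0.70921, -0.886383, -1.05528, -1.214325, -1.362032, -1.497021, -1.618034, -1.723939, -1.813749, -1.886624, -1.941884, -1.979013, -1.997664].
λ_max=2, λ_min=-2*cos(pi/65); ϑ = −65·λ_min/(λ_max−λ_min) = 65*cos(pi/65)/(cos(pi/65) + 1).
≈ 32.481012600 (to 9 d.p.).
Check 32 ≤ 65*cos(pi/65)/(cos(pi/65) + 1) ≤ 33: both strict.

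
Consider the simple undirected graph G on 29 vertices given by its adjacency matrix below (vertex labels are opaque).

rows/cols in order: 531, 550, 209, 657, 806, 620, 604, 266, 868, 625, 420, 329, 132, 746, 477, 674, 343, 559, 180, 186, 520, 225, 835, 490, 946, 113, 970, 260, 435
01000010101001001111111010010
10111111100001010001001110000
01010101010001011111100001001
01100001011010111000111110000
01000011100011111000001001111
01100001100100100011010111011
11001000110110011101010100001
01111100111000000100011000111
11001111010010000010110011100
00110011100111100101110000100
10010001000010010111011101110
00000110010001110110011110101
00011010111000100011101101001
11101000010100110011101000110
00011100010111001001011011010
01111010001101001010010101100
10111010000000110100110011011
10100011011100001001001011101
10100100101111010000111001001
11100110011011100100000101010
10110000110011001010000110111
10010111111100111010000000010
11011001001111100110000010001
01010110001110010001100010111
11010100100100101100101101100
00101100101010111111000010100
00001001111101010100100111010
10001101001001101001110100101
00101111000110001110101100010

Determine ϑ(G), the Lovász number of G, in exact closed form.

sqrt(29)

deg(520) = 14; N(520) = {531, 209, 657, 868, 625, 132, 746, 343, 180, 490, 946, 970, 260, 435}.
deg(604) = 14; N(604) = {531, 550, 806, 868, 625, 329, 132, 674, 343, 559, 186, 225, 490, 435}.
Vertex 970 has 14 neighbors: 806, 266, 868, 625, 420, 329, 746, 674, 559, 520, 490, 946, 113, 260.
deg(531) = 14; N(531) = {550, 604, 868, 420, 746, 343, 559, 180, 186, 520, 225, 835, 946, 260}.
Every vertex has degree 14 (N=29); SR(29,14,6,7) — a Paley graph.
spec(A) ≈ [14.0, 2.193, -3.193] (distinct, 3 d.p.).
Lovász (edge-transitive): ϑ = −29·(-sqrt(29)/2 - 1/2)/((14)−(-sqrt(29)/2 - 1/2)) = sqrt(29).
≈ 5.385164807 (to 9 d.p.).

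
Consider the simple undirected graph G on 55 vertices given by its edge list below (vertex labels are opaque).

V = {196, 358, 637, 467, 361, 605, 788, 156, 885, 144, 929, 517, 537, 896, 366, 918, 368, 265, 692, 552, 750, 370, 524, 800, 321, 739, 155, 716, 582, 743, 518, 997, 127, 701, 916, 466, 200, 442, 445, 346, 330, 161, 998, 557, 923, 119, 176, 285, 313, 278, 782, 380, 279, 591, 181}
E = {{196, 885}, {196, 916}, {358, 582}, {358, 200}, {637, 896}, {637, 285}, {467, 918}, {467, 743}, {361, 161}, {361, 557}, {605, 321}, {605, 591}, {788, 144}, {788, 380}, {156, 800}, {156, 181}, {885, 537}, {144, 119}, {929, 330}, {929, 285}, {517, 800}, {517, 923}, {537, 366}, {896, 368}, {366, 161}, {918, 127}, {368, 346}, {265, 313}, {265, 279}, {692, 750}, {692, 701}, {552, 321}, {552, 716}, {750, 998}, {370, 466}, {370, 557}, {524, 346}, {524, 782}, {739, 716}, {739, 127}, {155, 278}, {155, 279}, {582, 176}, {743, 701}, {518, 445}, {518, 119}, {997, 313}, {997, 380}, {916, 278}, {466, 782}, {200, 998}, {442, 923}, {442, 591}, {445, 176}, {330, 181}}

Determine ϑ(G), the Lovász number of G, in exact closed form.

deg(916) = 2; N(916) = {196, 278}.
Vertex 692 has 2 neighbors: 750, 701.
deg(370) = 2; N(370) = {466, 557}.
deg(445) = 2; N(445) = {518, 176}.
Every vertex has degree 2 (N=55); the odd cycle C_{55}.
spec(A) ≈ [2.0, 1.98696, 1.94802, 1.88369, 1.7948, 1.68251, 1.54828, 1.39388, 1.2213, 1.03279, 0.83083, 0.61803, 0.39718, 0.17115, -0.05711, -0.28463, -0.50844, -0.72562, -0.93333, -1.12889, -1.30972, -1.47348, -1.61803, -1.74149, -1.84225, -1.91899, -1.97071, -1.99674] (distinct, 5 d.p.).
−55·(-2*cos(pi/55)) / ((2)−(-2*cos(pi/55))) = 55*cos(pi/55)/(cos(pi/55) + 1) = ϑ(G).
ϑ(G) ≈ 27.477556878.
Sandwich: α(G)=27 ≤ ϑ(G)=55*cos(pi/55)/(cos(pi/55) + 1) ≤ χ(Ḡ)=28 (both strict).

55*cos(pi/55)/(cos(pi/55) + 1)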